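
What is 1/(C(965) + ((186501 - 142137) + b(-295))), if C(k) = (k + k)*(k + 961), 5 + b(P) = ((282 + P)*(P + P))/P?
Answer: 1/3761513 ≈ 2.6585e-7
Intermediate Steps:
b(P) = 559 + 2*P (b(P) = -5 + ((282 + P)*(P + P))/P = -5 + ((282 + P)*(2*P))/P = -5 + (2*P*(282 + P))/P = -5 + (564 + 2*P) = 559 + 2*P)
C(k) = 2*k*(961 + k) (C(k) = (2*k)*(961 + k) = 2*k*(961 + k))
1/(C(965) + ((186501 - 142137) + b(-295))) = 1/(2*965*(961 + 965) + ((186501 - 142137) + (559 + 2*(-295)))) = 1/(2*965*1926 + (44364 + (559 - 590))) = 1/(3717180 + (44364 - 31)) = 1/(3717180 + 44333) = 1/3761513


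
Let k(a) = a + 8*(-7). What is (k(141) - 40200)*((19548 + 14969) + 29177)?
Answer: -2555084810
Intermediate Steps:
k(a) = -56 + a (k(a) = a - 56 = -56 + a)
(k(141) - 40200)*((19548 + 14969) + 29177) = ((-56 + 141) - 40200)*((19548 + 14969) + 29177) = (85 - 40200)*(34517 + 29177) = -40115*63694 = -2555084810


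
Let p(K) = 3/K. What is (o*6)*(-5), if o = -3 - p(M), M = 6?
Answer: 105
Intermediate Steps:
o = -7/2 (o = -3 - 3/6 = -3 - 1*½ = -3 - ½ = -7/2 ≈ -3.5000)
(o*6)*(-5) = -7/2*6*(-5) = -21*(-5) = 105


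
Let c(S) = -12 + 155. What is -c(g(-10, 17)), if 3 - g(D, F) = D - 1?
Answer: -143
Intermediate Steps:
g(D, F) = 4 - D (g(D, F) = 3 - (D - 1) = 3 - (-1 + D) = 3 + (1 - D) = 4 - D)
c(S) = 143
-c(g(-10, 17)) = -1*143 = -143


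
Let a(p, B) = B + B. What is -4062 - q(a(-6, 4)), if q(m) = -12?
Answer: -4050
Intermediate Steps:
a(p, B) = 2*B
-4062 - q(a(-6, 4)) = -4062 - 1*(-12) = -4062 + 12 = -4050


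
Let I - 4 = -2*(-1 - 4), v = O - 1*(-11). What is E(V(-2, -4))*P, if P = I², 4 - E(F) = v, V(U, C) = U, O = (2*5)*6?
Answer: -13132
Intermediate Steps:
O = 60 (O = 10*6 = 60)
v = 71 (v = 60 - 1*(-11) = 60 + 11 = 71)
E(F) = -67 (E(F) = 4 - 1*71 = 4 - 71 = -67)
I = 14 (I = 4 - 2*(-1 - 4) = 4 - 2*(-5) = 4 + 10 = 14)
P = 196 (P = 14² = 196)
E(V(-2, -4))*P = -67*196 = -13132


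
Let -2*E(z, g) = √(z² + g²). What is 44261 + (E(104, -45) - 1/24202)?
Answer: 1071204721/24202 - √12841/2 ≈ 44204.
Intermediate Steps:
E(z, g) = -√(g² + z²)/2 (E(z, g) = -√(z² + g²)/2 = -√(g² + z²)/2)
44261 + (E(104, -45) - 1/24202) = 44261 + (-√((-45)² + 104²)/2 - 1/24202) = 44261 + (-√(2025 + 10816)/2 - 1*1/24202) = 44261 + (-√12841/2 - 1/24202) = 44261 + (-1/24202 - √12841/2) = 1071204721/24202 - √12841/2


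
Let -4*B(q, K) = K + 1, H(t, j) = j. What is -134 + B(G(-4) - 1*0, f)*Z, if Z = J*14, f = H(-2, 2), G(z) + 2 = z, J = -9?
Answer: -79/2 ≈ -39.500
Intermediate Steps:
G(z) = -2 + z
f = 2
B(q, K) = -¼ - K/4 (B(q, K) = -(K + 1)/4 = -(1 + K)/4 = -¼ - K/4)
Z = -126 (Z = -9*14 = -126)
-134 + B(G(-4) - 1*0, f)*Z = -134 + (-¼ - ¼*2)*(-126) = -134 + (-¼ - ½)*(-126) = -134 - ¾*(-126) = -134 + 189/2 = -79/2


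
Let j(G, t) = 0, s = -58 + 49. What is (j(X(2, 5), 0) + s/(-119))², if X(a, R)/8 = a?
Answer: 81/14161 ≈ 0.0057199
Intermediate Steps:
s = -9
X(a, R) = 8*a
(j(X(2, 5), 0) + s/(-119))² = (0 - 9/(-119))² = (0 - 9*(-1/119))² = (0 + 9/119)² = (9/119)² = 81/14161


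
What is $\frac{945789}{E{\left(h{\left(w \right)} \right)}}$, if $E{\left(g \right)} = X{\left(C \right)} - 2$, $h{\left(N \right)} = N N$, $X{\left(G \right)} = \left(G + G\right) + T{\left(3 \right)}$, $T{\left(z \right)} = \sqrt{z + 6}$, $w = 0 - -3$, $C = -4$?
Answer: $- \frac{945789}{7} \approx -1.3511 \cdot 10^{5}$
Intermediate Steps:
$w = 3$ ($w = 0 + 3 = 3$)
$T{\left(z \right)} = \sqrt{6 + z}$
$X{\left(G \right)} = 3 + 2 G$ ($X{\left(G \right)} = \left(G + G\right) + \sqrt{6 + 3} = 2 G + \sqrt{9} = 2 G + 3 = 3 + 2 G$)
$h{\left(N \right)} = N^{2}$
$E{\left(g \right)} = -7$ ($E{\left(g \right)} = \left(3 + 2 \left(-4\right)\right) - 2 = \left(3 - 8\right) - 2 = -5 - 2 = -7$)
$\frac{945789}{E{\left(h{\left(w \right)} \right)}} = \frac{945789}{-7} = 945789 \left(- \frac{1}{7}\right) = - \frac{945789}{7}$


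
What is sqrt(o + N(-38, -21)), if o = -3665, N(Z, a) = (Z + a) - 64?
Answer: 2*I*sqrt(947) ≈ 61.547*I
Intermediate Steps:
N(Z, a) = -64 + Z + a
sqrt(o + N(-38, -21)) = sqrt(-3665 + (-64 - 38 - 21)) = sqrt(-3665 - 123) = sqrt(-3788) = 2*I*sqrt(947)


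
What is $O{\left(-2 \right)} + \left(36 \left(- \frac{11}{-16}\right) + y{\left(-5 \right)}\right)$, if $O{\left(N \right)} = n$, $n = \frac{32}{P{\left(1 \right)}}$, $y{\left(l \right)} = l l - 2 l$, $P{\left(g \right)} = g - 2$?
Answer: $\frac{111}{4} \approx 27.75$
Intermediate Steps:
$P{\left(g \right)} = -2 + g$
$y{\left(l \right)} = l^{2} - 2 l$
$n = -32$ ($n = \frac{32}{-2 + 1} = \frac{32}{-1} = 32 \left(-1\right) = -32$)
$O{\left(N \right)} = -32$
$O{\left(-2 \right)} + \left(36 \left(- \frac{11}{-16}\right) + y{\left(-5 \right)}\right) = -32 - \left(5 \left(-2 - 5\right) - - \frac{396}{-16}\right) = -32 + \left(36 \left(\left(-11\right) \left(- \frac{1}{16}\right)\right) - -35\right) = -32 + \left(36 \cdot \frac{11}{16} + 35\right) = -32 + \left(\frac{99}{4} + 35\right) = -32 + \frac{239}{4} = \frac{111}{4}$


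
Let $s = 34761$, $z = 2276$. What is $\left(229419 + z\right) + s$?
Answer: $266456$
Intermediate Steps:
$\left(229419 + z\right) + s = \left(229419 + 2276\right) + 34761 = 231695 + 34761 = 266456$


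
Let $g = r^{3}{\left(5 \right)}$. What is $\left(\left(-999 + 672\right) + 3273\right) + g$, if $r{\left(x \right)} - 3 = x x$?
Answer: $24898$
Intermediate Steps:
$r{\left(x \right)} = 3 + x^{2}$ ($r{\left(x \right)} = 3 + x x = 3 + x^{2}$)
$g = 21952$ ($g = \left(3 + 5^{2}\right)^{3} = \left(3 + 25\right)^{3} = 28^{3} = 21952$)
$\left(\left(-999 + 672\right) + 3273\right) + g = \left(\left(-999 + 672\right) + 3273\right) + 21952 = \left(-327 + 3273\right) + 21952 = 2946 + 21952 = 24898$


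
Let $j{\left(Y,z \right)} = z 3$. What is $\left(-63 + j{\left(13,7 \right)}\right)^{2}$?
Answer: $1764$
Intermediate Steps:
$j{\left(Y,z \right)} = 3 z$
$\left(-63 + j{\left(13,7 \right)}\right)^{2} = \left(-63 + 3 \cdot 7\right)^{2} = \left(-63 + 21\right)^{2} = \left(-42\right)^{2} = 1764$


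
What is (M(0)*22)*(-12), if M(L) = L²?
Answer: 0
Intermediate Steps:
(M(0)*22)*(-12) = (0²*22)*(-12) = (0*22)*(-12) = 0*(-12) = 0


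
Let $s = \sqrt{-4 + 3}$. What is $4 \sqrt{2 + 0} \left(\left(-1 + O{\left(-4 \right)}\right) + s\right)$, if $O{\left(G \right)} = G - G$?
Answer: $4 \sqrt{2} \left(-1 + i\right) \approx -5.6569 + 5.6569 i$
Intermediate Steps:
$O{\left(G \right)} = 0$
$s = i$ ($s = \sqrt{-1} = i \approx 1.0 i$)
$4 \sqrt{2 + 0} \left(\left(-1 + O{\left(-4 \right)}\right) + s\right) = 4 \sqrt{2 + 0} \left(\left(-1 + 0\right) + i\right) = 4 \sqrt{2} \left(-1 + i\right)$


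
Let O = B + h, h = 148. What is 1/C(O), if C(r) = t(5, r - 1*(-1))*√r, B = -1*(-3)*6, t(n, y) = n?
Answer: √166/830 ≈ 0.015523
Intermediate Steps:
B = 18 (B = 3*6 = 18)
O = 166 (O = 18 + 148 = 166)
C(r) = 5*√r
1/C(O) = 1/(5*√166) = √166/830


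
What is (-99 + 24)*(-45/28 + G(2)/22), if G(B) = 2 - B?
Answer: 3375/28 ≈ 120.54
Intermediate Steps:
(-99 + 24)*(-45/28 + G(2)/22) = (-99 + 24)*(-45/28 + (2 - 1*2)/22) = -75*(-45*1/28 + (2 - 2)*(1/22)) = -75*(-45/28 + 0*(1/22)) = -75*(-45/28 + 0) = -75*(-45/28) = 3375/28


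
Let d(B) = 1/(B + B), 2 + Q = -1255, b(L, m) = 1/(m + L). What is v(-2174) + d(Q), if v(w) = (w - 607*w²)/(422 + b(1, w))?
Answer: -15672313100361937/2305350570 ≈ -6.7982e+6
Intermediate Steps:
b(L, m) = 1/(L + m)
Q = -1257 (Q = -2 - 1255 = -1257)
d(B) = 1/(2*B)
v(w) = (w - 607*w²)/(422 + 1/(1 + w))
v(-2174) + d(Q) = -1*(-2174)*(1 - 2174)*(-1 + 607*(-2174))/(423 + 422*(-2174)) + (½)/(-1257) = -1*(-2174)*(-2173)*(-1 - 1319618)/(423 - 917428) + (½)*(-1/1257) = -1*(-2174)*(-2173)*(-1319619)/(-917005) - 1/2514 = -1*(-2174)*(-1/917005)*(-2173)*(-1319619) - 1/2514 = -6234014757138/917005 - 1/2514 = -15672313100361937/2305350570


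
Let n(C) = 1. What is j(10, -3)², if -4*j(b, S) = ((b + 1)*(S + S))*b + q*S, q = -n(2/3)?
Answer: 431649/16 ≈ 26978.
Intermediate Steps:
q = -1 (q = -1*1 = -1)
j(b, S) = S/4 - S*b*(1 + b)/2 (j(b, S) = -(((b + 1)*(S + S))*b - S)/4 = -(((1 + b)*(2*S))*b - S)/4 = -((2*S*(1 + b))*b - S)/4 = -(2*S*b*(1 + b) - S)/4 = -(-S + 2*S*b*(1 + b))/4 = S/4 - S*b*(1 + b)/2)
j(10, -3)² = ((¼)*(-3)*(1 - 2*10 - 2*10²))² = ((¼)*(-3)*(1 - 20 - 2*100))² = ((¼)*(-3)*(1 - 20 - 200))² = ((¼)*(-3)*(-219))² = (657/4)² = 431649/16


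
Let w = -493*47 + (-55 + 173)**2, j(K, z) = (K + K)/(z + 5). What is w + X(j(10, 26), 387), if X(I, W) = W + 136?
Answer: -8724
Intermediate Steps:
j(K, z) = 2*K/(5 + z) (j(K, z) = (2*K)/(5 + z) = 2*K/(5 + z))
X(I, W) = 136 + W
w = -9247 (w = -23171 + 118**2 = -23171 + 13924 = -9247)
w + X(j(10, 26), 387) = -9247 + (136 + 387) = -9247 + 523 = -8724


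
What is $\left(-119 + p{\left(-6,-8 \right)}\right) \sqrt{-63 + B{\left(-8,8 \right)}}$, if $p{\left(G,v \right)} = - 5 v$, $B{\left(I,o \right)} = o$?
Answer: $- 79 i \sqrt{55} \approx - 585.88 i$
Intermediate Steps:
$\left(-119 + p{\left(-6,-8 \right)}\right) \sqrt{-63 + B{\left(-8,8 \right)}} = \left(-119 - -40\right) \sqrt{-63 + 8} = \left(-119 + 40\right) \sqrt{-55} = - 79 i \sqrt{55}$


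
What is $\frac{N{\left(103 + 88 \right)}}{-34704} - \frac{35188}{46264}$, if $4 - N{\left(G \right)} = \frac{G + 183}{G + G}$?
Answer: $- \frac{29158635695}{38332407312} \approx -0.76068$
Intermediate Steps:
$N{\left(G \right)} = 4 - \frac{183 + G}{2 G}$ ($N{\left(G \right)} = 4 - \frac{G + 183}{G + G} = 4 - \frac{183 + G}{2 G}$)
$\frac{N{\left(103 + 88 \right)}}{-34704} - \frac{35188}{46264} = \frac{\frac{1}{2} \frac{1}{103 + 88} \left(-183 + 7 \left(103 + 88\right)\right)}{-34704} - \frac{35188}{46264} = \frac{-183 + 7 \cdot 191}{2 \cdot 191} \left(- \frac{1}{34704}\right) - \frac{8797}{11566} = \frac{1}{2} \cdot \frac{1}{191} \left(-183 + 1337\right) \left(- \frac{1}{34704}\right) - \frac{8797}{11566} = \frac{1}{2} \cdot \frac{1}{191} \cdot 1154 \left(- \frac{1}{34704}\right) - \frac{8797}{11566} = \frac{577}{191} \left(- \frac{1}{34704}\right) - \frac{8797}{11566} = - \frac{577}{6628464} - \frac{8797}{11566} = - \frac{29158635695}{38332407312}$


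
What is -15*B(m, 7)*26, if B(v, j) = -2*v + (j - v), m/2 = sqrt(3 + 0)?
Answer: -2730 + 2340*sqrt(3) ≈ 1323.0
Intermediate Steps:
m = 2*sqrt(3) (m = 2*sqrt(3 + 0) = 2*sqrt(3) ≈ 3.4641)
B(v, j) = j - 3*v
-15*B(m, 7)*26 = -15*(7 - 6*sqrt(3))*26 = (-105 + 90*sqrt(3))*26 = -2730 + 2340*sqrt(3)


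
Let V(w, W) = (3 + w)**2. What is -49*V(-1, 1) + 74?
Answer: -122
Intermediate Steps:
-49*V(-1, 1) + 74 = -49*(3 - 1)**2 + 74 = -49*2**2 + 74 = -49*4 + 74 = -196 + 74 = -122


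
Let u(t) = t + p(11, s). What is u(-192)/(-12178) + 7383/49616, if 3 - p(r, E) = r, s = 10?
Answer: 49916687/302111824 ≈ 0.16523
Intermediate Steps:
p(r, E) = 3 - r
u(t) = -8 + t (u(t) = t + (3 - 1*11) = t + (3 - 11) = t - 8 = -8 + t)
u(-192)/(-12178) + 7383/49616 = (-8 - 192)/(-12178) + 7383/49616 = -200*(-1/12178) + 7383*(1/49616) = 100/6089 + 7383/49616 = 49916687/302111824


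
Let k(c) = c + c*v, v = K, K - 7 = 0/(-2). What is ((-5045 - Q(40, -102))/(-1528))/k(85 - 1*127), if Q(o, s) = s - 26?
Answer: -1639/171136 ≈ -0.0095772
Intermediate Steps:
K = 7 (K = 7 + 0/(-2) = 7 + 0*(-½) = 7 + 0 = 7)
Q(o, s) = -26 + s
v = 7
k(c) = 8*c (k(c) = c + c*7 = c + 7*c = 8*c)
((-5045 - Q(40, -102))/(-1528))/k(85 - 1*127) = ((-5045 - (-26 - 102))/(-1528))/((8*(85 - 1*127))) = ((-5045 - 1*(-128))*(-1/1528))/((8*(85 - 127))) = ((-5045 + 128)*(-1/1528))/((8*(-42))) = -4917*(-1/1528)/(-336) = (4917/1528)*(-1/336) = -1639/171136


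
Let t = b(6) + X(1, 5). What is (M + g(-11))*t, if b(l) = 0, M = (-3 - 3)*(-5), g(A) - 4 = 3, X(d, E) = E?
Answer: 185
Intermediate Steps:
g(A) = 7 (g(A) = 4 + 3 = 7)
M = 30 (M = -6*(-5) = 30)
t = 5 (t = 0 + 5 = 5)
(M + g(-11))*t = (30 + 7)*5 = 37*5 = 185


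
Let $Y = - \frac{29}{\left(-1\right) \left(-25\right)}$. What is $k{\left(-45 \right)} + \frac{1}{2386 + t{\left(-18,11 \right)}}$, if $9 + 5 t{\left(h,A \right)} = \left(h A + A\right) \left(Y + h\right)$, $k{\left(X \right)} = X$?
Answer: $- \frac{17441785}{387598} \approx -45.0$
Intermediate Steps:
$Y = - \frac{29}{25} \approx -1.16$
$t{\left(h,A \right)} = - \frac{9}{5} + \frac{\left(- \frac{29}{25} + h\right) \left(A + A h\right)}{5}$ ($t{\left(h,A \right)} = - \frac{9}{5} + \frac{\left(h A + A\right) \left(- \frac{29}{25} + h\right)}{5} = - \frac{9}{5} + \frac{\left(A h + A\right) \left(- \frac{29}{25} + h\right)}{5} = - \frac{9}{5} + \frac{\left(A + A h\right) \left(- \frac{29}{25} + h\right)}{5} = - \frac{9}{5} + \frac{\left(- \frac{29}{25} + h\right) \left(A + A h\right)}{5}$)
$k{\left(-45 \right)} + \frac{1}{2386 + t{\left(-18,11 \right)}} = -45 + \frac{1}{2386 - \left(\frac{544}{125} - \frac{3564}{5} - \frac{792}{125}\right)} = -45 + \frac{1}{2386 + \left(- \frac{9}{5} - \frac{319}{125} + \frac{792}{125} + \frac{1}{5} \cdot 11 \cdot 324\right)} = -45 + \frac{1}{2386 + \left(- \frac{9}{5} - \frac{319}{125} + \frac{792}{125} + \frac{3564}{5}\right)} = -45 + \frac{1}{2386 + \frac{89348}{125}} = -45 + \frac{1}{\frac{387598}{125}} = -45 + \frac{125}{387598} = - \frac{17441785}{387598}$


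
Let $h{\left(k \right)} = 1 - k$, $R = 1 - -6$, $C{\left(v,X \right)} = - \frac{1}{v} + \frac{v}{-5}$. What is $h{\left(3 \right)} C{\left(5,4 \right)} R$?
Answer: $\frac{84}{5} \approx 16.8$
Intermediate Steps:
$C{\left(v,X \right)} = - \frac{1}{v} - \frac{v}{5}$ ($C{\left(v,X \right)} = - \frac{1}{v} + v \left(- \frac{1}{5}\right) = - \frac{1}{v} - \frac{v}{5}$)
$R = 7$ ($R = 1 + 6 = 7$)
$h{\left(3 \right)} C{\left(5,4 \right)} R = \left(1 - 3\right) \left(- \frac{1}{5} - 1\right) 7 = \left(1 - 3\right) \left(\left(-1\right) \frac{1}{5} - 1\right) 7 = - 2 \left(- \frac{1}{5} - 1\right) 7 = \left(-2\right) \left(- \frac{6}{5}\right) 7 = \frac{12}{5} \cdot 7 = \frac{84}{5}$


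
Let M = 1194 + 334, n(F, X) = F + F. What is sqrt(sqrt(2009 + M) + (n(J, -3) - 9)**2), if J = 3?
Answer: sqrt(9 + 3*sqrt(393)) ≈ 8.2748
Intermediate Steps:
n(F, X) = 2*F
M = 1528
sqrt(sqrt(2009 + M) + (n(J, -3) - 9)**2) = sqrt(sqrt(2009 + 1528) + (2*3 - 9)**2) = sqrt(sqrt(3537) + (6 - 9)**2) = sqrt(3*sqrt(393) + (-3)**2) = sqrt(3*sqrt(393) + 9) = sqrt(9 + 3*sqrt(393))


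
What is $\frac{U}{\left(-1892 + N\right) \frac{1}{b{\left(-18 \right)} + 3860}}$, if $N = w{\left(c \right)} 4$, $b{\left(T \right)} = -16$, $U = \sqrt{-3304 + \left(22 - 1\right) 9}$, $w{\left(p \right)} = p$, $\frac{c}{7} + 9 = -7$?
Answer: $- \frac{961 i \sqrt{3115}}{585} \approx - 91.685 i$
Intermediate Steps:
$c = -112$ ($c = -63 + 7 \left(-7\right) = -63 - 49 = -112$)
$U = i \sqrt{3115}$ ($U = \sqrt{-3304 + 21 \cdot 9} = \sqrt{-3304 + 189} = \sqrt{-3115} = i \sqrt{3115} \approx 55.812 i$)
$N = -448$ ($N = \left(-112\right) 4 = -448$)
$\frac{U}{\left(-1892 + N\right) \frac{1}{b{\left(-18 \right)} + 3860}} = \frac{i \sqrt{3115}}{\left(-1892 - 448\right) \frac{1}{-16 + 3860}} = \frac{i \sqrt{3115}}{\left(-2340\right) \frac{1}{3844}} = \frac{i \sqrt{3115}}{- \frac{585}{961}} = i \sqrt{3115} \left(- \frac{961}{585}\right) = - \frac{961 i \sqrt{3115}}{585}$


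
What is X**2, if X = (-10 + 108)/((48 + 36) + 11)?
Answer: 9604/9025 ≈ 1.0642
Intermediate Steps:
X = 98/95 (X = 98/(84 + 11) = 98/95 ≈ 1.0316)
X**2 = (98/95)**2 = 9604/9025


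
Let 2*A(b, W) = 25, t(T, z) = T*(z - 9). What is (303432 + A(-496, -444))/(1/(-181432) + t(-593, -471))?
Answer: 55054542524/51642804479 ≈ 1.0661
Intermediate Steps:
t(T, z) = T*(-9 + z)
A(b, W) = 25/2 (A(b, W) = (½)*25 = 25/2)
(303432 + A(-496, -444))/(1/(-181432) + t(-593, -471)) = (303432 + 25/2)/(1/(-181432) - 593*(-9 - 471)) = 606889/(2*(-1/181432 - 593*(-480))) = 606889/(2*(-1/181432 + 284640)) = 606889/(2*(51642804479/181432)) = (606889/2)*(181432/51642804479) = 55054542524/51642804479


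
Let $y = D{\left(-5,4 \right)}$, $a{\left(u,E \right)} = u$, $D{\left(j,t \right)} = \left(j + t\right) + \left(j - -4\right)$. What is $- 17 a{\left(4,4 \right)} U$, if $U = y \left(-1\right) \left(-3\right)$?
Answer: $408$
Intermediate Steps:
$D{\left(j,t \right)} = 4 + t + 2 j$ ($D{\left(j,t \right)} = \left(j + t\right) + \left(j + 4\right) = \left(j + t\right) + \left(4 + j\right) = 4 + t + 2 j$)
$y = -2$ ($y = 4 + 4 + 2 \left(-5\right) = 4 + 4 - 10 = -2$)
$U = -6$ ($U = \left(-2\right) \left(-1\right) \left(-3\right) = 2 \left(-3\right) = -6$)
$- 17 a{\left(4,4 \right)} U = \left(-17\right) 4 \left(-6\right) = \left(-68\right) \left(-6\right) = 408$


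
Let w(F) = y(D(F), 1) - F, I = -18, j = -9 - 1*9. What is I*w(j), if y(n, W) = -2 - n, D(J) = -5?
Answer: -378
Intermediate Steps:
j = -18 (j = -9 - 9 = -18)
w(F) = 3 - F (w(F) = (-2 - 1*(-5)) - F = (-2 + 5) - F = 3 - F)
I*w(j) = -18*(3 - 1*(-18)) = -18*(3 + 18) = -18*21 = -378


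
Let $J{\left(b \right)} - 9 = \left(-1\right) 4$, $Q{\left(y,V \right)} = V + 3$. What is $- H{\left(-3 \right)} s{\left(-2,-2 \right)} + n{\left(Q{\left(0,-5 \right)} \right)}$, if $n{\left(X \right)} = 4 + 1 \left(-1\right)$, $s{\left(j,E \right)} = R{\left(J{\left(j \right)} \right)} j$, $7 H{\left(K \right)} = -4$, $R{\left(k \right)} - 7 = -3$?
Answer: $- \frac{11}{7} \approx -1.5714$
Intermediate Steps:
$Q{\left(y,V \right)} = 3 + V$
$J{\left(b \right)} = 5$ ($J{\left(b \right)} = 9 - 4 = 5$)
$R{\left(k \right)} = 4$ ($R{\left(k \right)} = 7 - 3 = 4$)
$H{\left(K \right)} = - \frac{4}{7}$ ($H{\left(K \right)} = \frac{1}{7} \left(-4\right) = - \frac{4}{7}$)
$s{\left(j,E \right)} = 4 j$
$n{\left(X \right)} = 3$ ($n{\left(X \right)} = 4 - 1 = 3$)
$- H{\left(-3 \right)} s{\left(-2,-2 \right)} + n{\left(Q{\left(0,-5 \right)} \right)} = \left(-1\right) \left(- \frac{4}{7}\right) 4 \left(-2\right) + 3 = \frac{4}{7} \left(-8\right) + 3 = - \frac{32}{7} + 3 = - \frac{11}{7}$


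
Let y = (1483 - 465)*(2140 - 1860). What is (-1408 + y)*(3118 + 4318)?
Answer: 2109087552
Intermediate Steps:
y = 285040 (y = 1018*280 = 285040)
(-1408 + y)*(3118 + 4318) = (-1408 + 285040)*(3118 + 4318) = 283632*7436 = 2109087552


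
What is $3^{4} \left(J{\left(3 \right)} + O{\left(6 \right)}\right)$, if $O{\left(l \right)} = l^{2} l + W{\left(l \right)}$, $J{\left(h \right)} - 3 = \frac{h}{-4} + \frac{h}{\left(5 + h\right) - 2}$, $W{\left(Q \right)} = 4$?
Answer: $\frac{72171}{4} \approx 18043.0$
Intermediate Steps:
$J{\left(h \right)} = 3 - \frac{h}{4} + \frac{h}{3 + h}$ ($J{\left(h \right)} = 3 + \left(\frac{h}{-4} + \frac{h}{\left(5 + h\right) - 2}\right) = 3 + \left(h \left(- \frac{1}{4}\right) + \frac{h}{3 + h}\right) = 3 - \left(\frac{h}{4} - \frac{h}{3 + h}\right) = 3 - \frac{h}{4} + \frac{h}{3 + h}$)
$O{\left(l \right)} = 4 + l^{3}$ ($O{\left(l \right)} = l^{2} l + 4 = l^{3} + 4 = 4 + l^{3}$)
$3^{4} \left(J{\left(3 \right)} + O{\left(6 \right)}\right) = 3^{4} \left(\frac{36 - 3^{2} + 13 \cdot 3}{4 \left(3 + 3\right)} + \left(4 + 6^{3}\right)\right) = 81 \left(\frac{36 - 9 + 39}{4 \cdot 6} + \left(4 + 216\right)\right) = 81 \left(\frac{1}{4} \cdot \frac{1}{6} \left(36 - 9 + 39\right) + 220\right) = 81 \left(\frac{1}{4} \cdot \frac{1}{6} \cdot 66 + 220\right) = 81 \left(\frac{11}{4} + 220\right) = 81 \cdot \frac{891}{4} = \frac{72171}{4}$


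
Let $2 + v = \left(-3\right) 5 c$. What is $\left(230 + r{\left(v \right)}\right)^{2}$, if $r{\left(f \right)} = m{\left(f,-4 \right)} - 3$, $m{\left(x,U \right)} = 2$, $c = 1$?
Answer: $52441$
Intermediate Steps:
$v = -17$ ($v = -2 + \left(-3\right) 5 \cdot 1 = -2 - 15 = -17$)
$r{\left(f \right)} = -1$ ($r{\left(f \right)} = 2 - 3 = -1$)
$\left(230 + r{\left(v \right)}\right)^{2} = \left(230 - 1\right)^{2} = 229^{2} = 52441$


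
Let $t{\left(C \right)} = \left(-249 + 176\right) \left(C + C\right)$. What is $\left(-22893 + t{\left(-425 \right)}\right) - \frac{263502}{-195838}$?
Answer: $\frac{3834346034}{97919} \approx 39158.0$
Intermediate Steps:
$t{\left(C \right)} = - 146 C$ ($t{\left(C \right)} = - 73 \cdot 2 C = - 146 C$)
$\left(-22893 + t{\left(-425 \right)}\right) - \frac{263502}{-195838} = \left(-22893 - -62050\right) - \frac{263502}{-195838} = \left(-22893 + 62050\right) - - \frac{131751}{97919} = 39157 + \frac{131751}{97919} = \frac{3834346034}{97919}$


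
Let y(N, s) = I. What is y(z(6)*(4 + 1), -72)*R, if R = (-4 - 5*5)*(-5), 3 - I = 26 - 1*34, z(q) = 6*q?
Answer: 1595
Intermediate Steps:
I = 11 (I = 3 - (26 - 1*34) = 3 - (26 - 34) = 3 - 1*(-8) = 3 + 8 = 11)
y(N, s) = 11
R = 145 (R = (-4 - 25)*(-5) = -29*(-5) = 145)
y(z(6)*(4 + 1), -72)*R = 11*145 = 1595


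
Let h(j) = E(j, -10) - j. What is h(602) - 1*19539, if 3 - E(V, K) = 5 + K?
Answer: -20133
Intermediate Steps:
E(V, K) = -2 - K (E(V, K) = 3 - (5 + K) = 3 + (-5 - K) = -2 - K)
h(j) = 8 - j (h(j) = (-2 - 1*(-10)) - j = (-2 + 10) - j = 8 - j)
h(602) - 1*19539 = (8 - 1*602) - 1*19539 = (8 - 602) - 19539 = -594 - 19539 = -20133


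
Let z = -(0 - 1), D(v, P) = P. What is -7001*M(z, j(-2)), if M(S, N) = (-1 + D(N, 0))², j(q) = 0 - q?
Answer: -7001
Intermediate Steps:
j(q) = -q
z = 1 (z = -1*(-1) = 1)
M(S, N) = 1 (M(S, N) = (-1 + 0)² = (-1)² = 1)
-7001*M(z, j(-2)) = -7001*1 = -7001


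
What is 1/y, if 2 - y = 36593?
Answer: -1/36591 ≈ -2.7329e-5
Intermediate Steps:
y = -36591 (y = 2 - 1*36593 = 2 - 36593 = -36591)
1/y = 1/(-36591) = -1/36591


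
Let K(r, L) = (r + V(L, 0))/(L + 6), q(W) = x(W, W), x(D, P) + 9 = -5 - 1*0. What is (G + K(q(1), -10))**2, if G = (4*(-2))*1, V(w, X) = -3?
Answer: 225/16 ≈ 14.063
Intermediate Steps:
x(D, P) = -14 (x(D, P) = -9 + (-5 - 1*0) = -9 + (-5 + 0) = -9 - 5 = -14)
q(W) = -14
K(r, L) = (-3 + r)/(6 + L) (K(r, L) = (r - 3)/(L + 6) = (-3 + r)/(6 + L))
G = -8 (G = -8*1 = -8)
(G + K(q(1), -10))**2 = (-8 + (-3 - 14)/(6 - 10))**2 = (-8 - 17/(-4))**2 = (-8 - 1/4*(-17))**2 = (-8 + 17/4)**2 = (-15/4)**2 = 225/16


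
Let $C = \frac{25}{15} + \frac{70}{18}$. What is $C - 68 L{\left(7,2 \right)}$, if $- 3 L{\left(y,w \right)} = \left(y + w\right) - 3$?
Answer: $\frac{1274}{9} \approx 141.56$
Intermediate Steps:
$L{\left(y,w \right)} = 1 - \frac{w}{3} - \frac{y}{3}$ ($L{\left(y,w \right)} = - \frac{\left(y + w\right) - 3}{3} = - \frac{\left(w + y\right) - 3}{3} = - \frac{-3 + w + y}{3} = 1 - \frac{w}{3} - \frac{y}{3}$)
$C = \frac{50}{9}$ ($C = 25 \cdot \frac{1}{15} + 70 \cdot \frac{1}{18} = \frac{5}{3} + \frac{35}{9} = \frac{50}{9} \approx 5.5556$)
$C - 68 L{\left(7,2 \right)} = \frac{50}{9} - 68 \left(1 - \frac{2}{3} - \frac{7}{3}\right) = \frac{50}{9} - -136 = \frac{50}{9} + 136 = \frac{1274}{9}$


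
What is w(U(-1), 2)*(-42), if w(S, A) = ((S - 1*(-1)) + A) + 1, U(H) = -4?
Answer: 0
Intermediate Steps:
w(S, A) = 2 + A + S (w(S, A) = ((S + 1) + A) + 1 = ((1 + S) + A) + 1 = (1 + A + S) + 1 = 2 + A + S)
w(U(-1), 2)*(-42) = (2 + 2 - 4)*(-42) = 0*(-42) = 0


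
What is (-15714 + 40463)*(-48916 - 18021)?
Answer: -1656623813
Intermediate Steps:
(-15714 + 40463)*(-48916 - 18021) = 24749*(-66937) = -1656623813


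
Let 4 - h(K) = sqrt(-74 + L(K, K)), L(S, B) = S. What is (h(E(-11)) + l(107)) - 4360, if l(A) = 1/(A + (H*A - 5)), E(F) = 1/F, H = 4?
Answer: -2308679/530 - I*sqrt(8965)/11 ≈ -4356.0 - 8.6076*I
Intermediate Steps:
h(K) = 4 - sqrt(-74 + K)
l(A) = 1/(-5 + 5*A) (l(A) = 1/(A + (4*A - 5)) = 1/(A + (-5 + 4*A)) = 1/(-5 + 5*A))
(h(E(-11)) + l(107)) - 4360 = ((4 - sqrt(-74 + 1/(-11))) + 1/(5*(-1 + 107))) - 4360 = ((4 - sqrt(-74 - 1/11)) + (1/5)/106) - 4360 = ((4 - sqrt(-815/11)) + (1/5)*(1/106)) - 4360 = ((4 - I*sqrt(8965)/11) + 1/530) - 4360 = (2121/530 - I*sqrt(8965)/11) - 4360 = -2308679/530 - I*sqrt(8965)/11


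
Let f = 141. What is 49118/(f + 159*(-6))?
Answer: -49118/813 ≈ -60.416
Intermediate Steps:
49118/(f + 159*(-6)) = 49118/(141 + 159*(-6)) = 49118/(141 - 954) = 49118/(-813) = 49118*(-1/813) = -49118/813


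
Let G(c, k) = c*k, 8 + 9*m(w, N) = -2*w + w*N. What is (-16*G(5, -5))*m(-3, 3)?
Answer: -4400/9 ≈ -488.89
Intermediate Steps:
m(w, N) = -8/9 - 2*w/9 + N*w/9 (m(w, N) = -8/9 + (-2*w + w*N)/9 = -8/9 + (-2*w + N*w)/9 = -8/9 + (-2*w/9 + N*w/9) = -8/9 - 2*w/9 + N*w/9)
(-16*G(5, -5))*m(-3, 3) = (-80*(-5))*(-8/9 - 2/9*(-3) + (1/9)*3*(-3)) = (-16*(-25))*(-8/9 + 2/3 - 1) = 400*(-11/9) = -4400/9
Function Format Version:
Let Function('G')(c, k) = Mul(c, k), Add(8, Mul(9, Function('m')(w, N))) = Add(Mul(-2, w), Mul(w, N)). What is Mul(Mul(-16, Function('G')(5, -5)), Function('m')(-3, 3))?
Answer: Rational(-4400, 9) ≈ -488.89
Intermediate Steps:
Function('m')(w, N) = Add(Rational(-8, 9), Mul(Rational(-2, 9), w), Mul(Rational(1, 9), N, w)) (Function('m')(w, N) = Add(Rational(-8, 9), Mul(Rational(1, 9), Add(Mul(-2, w), Mul(w, N)))) = Add(Rational(-8, 9), Mul(Rational(1, 9), Add(Mul(-2, w), Mul(N, w)))) = Add(Rational(-8, 9), Add(Mul(Rational(-2, 9), w), Mul(Rational(1, 9), N, w))) = Add(Rational(-8, 9), Mul(Rational(-2, 9), w), Mul(Rational(1, 9), N, w)))
Mul(Mul(-16, Function('G')(5, -5)), Function('m')(-3, 3)) = Mul(Mul(-16, Mul(5, -5)), Add(Rational(-8, 9), Mul(Rational(-2, 9), -3), Mul(Rational(1, 9), 3, -3))) = Mul(Mul(-16, -25), Add(Rational(-8, 9), Rational(2, 3), -1)) = Mul(400, Rational(-11, 9)) = Rational(-4400, 9)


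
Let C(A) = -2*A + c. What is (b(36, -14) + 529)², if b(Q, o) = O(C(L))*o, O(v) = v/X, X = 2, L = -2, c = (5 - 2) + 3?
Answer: 210681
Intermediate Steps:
c = 6 (c = 3 + 3 = 6)
C(A) = 6 - 2*A (C(A) = -2*A + 6 = 6 - 2*A)
O(v) = v/2
b(Q, o) = 5*o (b(Q, o) = ((6 - 2*(-2))/2)*o = ((6 + 4)/2)*o = ((½)*10)*o = 5*o)
(b(36, -14) + 529)² = (5*(-14) + 529)² = (-70 + 529)² = 459² = 210681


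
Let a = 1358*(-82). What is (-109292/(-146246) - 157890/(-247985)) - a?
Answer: 403857756786192/3626681431 ≈ 1.1136e+5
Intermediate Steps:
a = -111356
(-109292/(-146246) - 157890/(-247985)) - a = (-109292/(-146246) - 157890/(-247985)) - 1*(-111356) = (-109292*(-1/146246) - 157890*(-1/247985)) + 111356 = (54646/73123 + 31578/49597) + 111356 = 5019355756/3626681431 + 111356 = 403857756786192/3626681431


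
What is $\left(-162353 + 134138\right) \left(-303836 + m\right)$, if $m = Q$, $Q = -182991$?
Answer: $13735823805$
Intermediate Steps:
$m = -182991$
$\left(-162353 + 134138\right) \left(-303836 + m\right) = \left(-162353 + 134138\right) \left(-303836 - 182991\right) = \left(-28215\right) \left(-486827\right) = 13735823805$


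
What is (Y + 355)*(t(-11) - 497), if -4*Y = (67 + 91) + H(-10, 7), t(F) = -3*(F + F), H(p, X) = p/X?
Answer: -952941/7 ≈ -1.3613e+5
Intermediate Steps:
t(F) = -6*F
Y = -274/7 (Y = -((67 + 91) - 10/7)/4 = -(158 - 10*1/7)/4 = -(158 - 10/7)/4 = -1/4*1096/7 = -274/7 ≈ -39.143)
(Y + 355)*(t(-11) - 497) = (-274/7 + 355)*(-6*(-11) - 497) = 2211*(66 - 497)/7 = (2211/7)*(-431) = -952941/7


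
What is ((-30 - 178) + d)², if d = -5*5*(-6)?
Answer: 3364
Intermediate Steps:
d = 150 (d = -25*(-6) = 150)
((-30 - 178) + d)² = ((-30 - 178) + 150)² = (-208 + 150)² = (-58)² = 3364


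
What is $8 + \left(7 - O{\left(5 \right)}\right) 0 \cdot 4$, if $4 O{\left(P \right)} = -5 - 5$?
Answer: $8$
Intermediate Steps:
$O{\left(P \right)} = - \frac{5}{2}$ ($O{\left(P \right)} = \frac{-5 - 5}{4} = \frac{1}{4} \left(-10\right) = - \frac{5}{2}$)
$8 + \left(7 - O{\left(5 \right)}\right) 0 \cdot 4 = 8 + \left(7 - - \frac{5}{2}\right) 0 \cdot 4 = 8 + \left(7 + \frac{5}{2}\right) 0 = 8 + \frac{19}{2} \cdot 0 = 8 + 0 = 8$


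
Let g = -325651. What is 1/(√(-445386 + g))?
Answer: -I*√771037/771037 ≈ -0.0011388*I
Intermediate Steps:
1/(√(-445386 + g)) = 1/(√(-445386 - 325651)) = 1/(√(-771037)) = 1/(I*√771037) = -I*√771037/771037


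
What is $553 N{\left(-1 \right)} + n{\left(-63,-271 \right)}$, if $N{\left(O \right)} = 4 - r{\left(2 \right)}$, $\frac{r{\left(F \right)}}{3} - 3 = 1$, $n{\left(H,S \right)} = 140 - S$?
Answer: $-4013$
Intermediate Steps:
$r{\left(F \right)} = 12$ ($r{\left(F \right)} = 9 + 3 \cdot 1 = 9 + 3 = 12$)
$N{\left(O \right)} = -8$ ($N{\left(O \right)} = 4 - 12 = -8$)
$553 N{\left(-1 \right)} + n{\left(-63,-271 \right)} = 553 \left(-8\right) + \left(140 - -271\right) = -4424 + \left(140 + 271\right) = -4424 + 411 = -4013$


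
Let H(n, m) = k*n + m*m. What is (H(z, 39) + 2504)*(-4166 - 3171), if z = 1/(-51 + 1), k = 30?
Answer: -147635114/5 ≈ -2.9527e+7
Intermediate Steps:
z = -1/50 (z = 1/(-50) = -1/50 ≈ -0.020000)
H(n, m) = m² + 30*n (H(n, m) = 30*n + m*m = 30*n + m² = m² + 30*n)
(H(z, 39) + 2504)*(-4166 - 3171) = ((39² + 30*(-1/50)) + 2504)*(-4166 - 3171) = ((1521 - ⅗) + 2504)*(-7337) = (7602/5 + 2504)*(-7337) = (20122/5)*(-7337) = -147635114/5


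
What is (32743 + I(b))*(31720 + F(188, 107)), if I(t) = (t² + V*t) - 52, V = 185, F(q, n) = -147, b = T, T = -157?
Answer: 893358035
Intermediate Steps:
b = -157
I(t) = -52 + t² + 185*t (I(t) = (t² + 185*t) - 52 = -52 + t² + 185*t)
(32743 + I(b))*(31720 + F(188, 107)) = (32743 + (-52 + (-157)² + 185*(-157)))*(31720 - 147) = (32743 + (-52 + 24649 - 29045))*31573 = (32743 - 4448)*31573 = 28295*31573 = 893358035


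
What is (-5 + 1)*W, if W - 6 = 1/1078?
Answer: -12938/539 ≈ -24.004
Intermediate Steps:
W = 6469/1078 (W = 6 + 1/1078 = 6469/1078 ≈ 6.0009)
(-5 + 1)*W = (-5 + 1)*(6469/1078) = -4*6469/1078 = -12938/539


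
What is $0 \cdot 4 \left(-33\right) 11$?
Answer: $0$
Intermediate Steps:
$0 \cdot 4 \left(-33\right) 11 = 0 \left(-33\right) 11 = 0 \cdot 11 = 0$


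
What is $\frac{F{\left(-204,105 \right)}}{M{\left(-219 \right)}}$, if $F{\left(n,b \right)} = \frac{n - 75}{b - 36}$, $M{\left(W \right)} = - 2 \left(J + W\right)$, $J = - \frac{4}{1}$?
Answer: $- \frac{93}{10258} \approx -0.0090661$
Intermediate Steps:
$J = -4$ ($J = \left(-4\right) 1 = -4$)
$M{\left(W \right)} = 8 - 2 W$ ($M{\left(W \right)} = - 2 \left(-4 + W\right) = 8 - 2 W$)
$F{\left(n,b \right)} = \frac{-75 + n}{-36 + b}$
$\frac{F{\left(-204,105 \right)}}{M{\left(-219 \right)}} = \frac{\frac{1}{-36 + 105} \left(-75 - 204\right)}{8 - -438} = \frac{\frac{1}{69} \left(-279\right)}{8 + 438} = \frac{\frac{1}{69} \left(-279\right)}{446} = \left(- \frac{93}{23}\right) \frac{1}{446} = - \frac{93}{10258}$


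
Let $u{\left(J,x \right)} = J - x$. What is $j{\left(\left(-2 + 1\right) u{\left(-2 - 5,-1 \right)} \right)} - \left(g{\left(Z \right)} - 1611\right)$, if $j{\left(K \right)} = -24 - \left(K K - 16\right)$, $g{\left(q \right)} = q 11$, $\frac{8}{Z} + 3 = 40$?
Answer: $\frac{57891}{37} \approx 1564.6$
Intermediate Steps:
$Z = \frac{8}{37}$ ($Z = \frac{8}{-3 + 40} = \frac{8}{37} \approx 0.21622$)
$g{\left(q \right)} = 11 q$
$j{\left(K \right)} = -8 - K^{2}$ ($j{\left(K \right)} = -24 - \left(K^{2} - 16\right) = -24 - \left(-16 + K^{2}\right) = -8 - K^{2}$)
$j{\left(\left(-2 + 1\right) u{\left(-2 - 5,-1 \right)} \right)} - \left(g{\left(Z \right)} - 1611\right) = \left(-8 - \left(\left(-2 + 1\right) \left(\left(-2 - 5\right) - -1\right)\right)^{2}\right) - \left(11 \cdot \frac{8}{37} - 1611\right) = \left(-8 - \left(- (-7 + 1)\right)^{2}\right) - \left(\frac{88}{37} - 1611\right) = \left(-8 - \left(\left(-1\right) \left(-6\right)\right)^{2}\right) - - \frac{59519}{37} = \left(-8 - 6^{2}\right) + \frac{59519}{37} = \left(-8 - 36\right) + \frac{59519}{37} = -44 + \frac{59519}{37} = \frac{57891}{37}$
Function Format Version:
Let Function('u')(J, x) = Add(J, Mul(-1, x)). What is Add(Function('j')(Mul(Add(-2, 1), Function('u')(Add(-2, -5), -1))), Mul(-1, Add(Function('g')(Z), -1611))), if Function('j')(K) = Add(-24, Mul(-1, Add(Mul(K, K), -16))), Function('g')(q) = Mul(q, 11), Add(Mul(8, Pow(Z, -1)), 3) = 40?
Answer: Rational(57891, 37) ≈ 1564.6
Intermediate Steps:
Z = Rational(8, 37) (Z = Mul(8, Pow(Add(-3, 40), -1)) = Mul(8, Pow(37, -1)) = Mul(8, Rational(1, 37)) = Rational(8, 37) ≈ 0.21622)
Function('g')(q) = Mul(11, q)
Function('j')(K) = Add(-8, Mul(-1, Pow(K, 2))) (Function('j')(K) = Add(-24, Mul(-1, Add(Pow(K, 2), -16))) = Add(-24, Mul(-1, Add(-16, Pow(K, 2)))) = Add(-24, Add(16, Mul(-1, Pow(K, 2)))) = Add(-8, Mul(-1, Pow(K, 2))))
Add(Function('j')(Mul(Add(-2, 1), Function('u')(Add(-2, -5), -1))), Mul(-1, Add(Function('g')(Z), -1611))) = Add(Add(-8, Mul(-1, Pow(Mul(Add(-2, 1), Add(Add(-2, -5), Mul(-1, -1))), 2))), Mul(-1, Add(Mul(11, Rational(8, 37)), -1611))) = Add(Add(-8, Mul(-1, Pow(Mul(-1, Add(-7, 1)), 2))), Mul(-1, Add(Rational(88, 37), -1611))) = Add(Add(-8, Mul(-1, Pow(Mul(-1, -6), 2))), Mul(-1, Rational(-59519, 37))) = Add(Add(-8, Mul(-1, Pow(6, 2))), Rational(59519, 37)) = Add(Add(-8, Mul(-1, 36)), Rational(59519, 37)) = Add(Add(-8, -36), Rational(59519, 37)) = Add(-44, Rational(59519, 37)) = Rational(57891, 37)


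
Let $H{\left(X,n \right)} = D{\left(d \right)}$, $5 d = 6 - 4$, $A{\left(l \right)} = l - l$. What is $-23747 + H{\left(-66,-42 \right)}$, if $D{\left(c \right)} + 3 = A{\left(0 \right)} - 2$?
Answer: $-23752$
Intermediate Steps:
$A{\left(l \right)} = 0$
$d = \frac{2}{5}$ ($d = \frac{6 - 4}{5} = \frac{1}{5} \cdot 2 = \frac{2}{5} \approx 0.4$)
$D{\left(c \right)} = -5$ ($D{\left(c \right)} = -3 + \left(0 - 2\right) = -3 - 2 = -5$)
$H{\left(X,n \right)} = -5$
$-23747 + H{\left(-66,-42 \right)} = -23747 - 5 = -23752$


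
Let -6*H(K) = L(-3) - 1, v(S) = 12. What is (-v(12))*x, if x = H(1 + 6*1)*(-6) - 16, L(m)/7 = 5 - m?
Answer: -468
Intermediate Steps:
L(m) = 35 - 7*m (L(m) = 7*(5 - m) = 35 - 7*m)
H(K) = -55/6 (H(K) = -((35 - 7*(-3)) - 1)/6 = -((35 + 21) - 1)/6 = -(56 - 1)/6 = -1/6*55 = -55/6)
x = 39 (x = -55/6*(-6) - 16 = 55 - 16 = 39)
(-v(12))*x = -1*12*39 = -12*39 = -468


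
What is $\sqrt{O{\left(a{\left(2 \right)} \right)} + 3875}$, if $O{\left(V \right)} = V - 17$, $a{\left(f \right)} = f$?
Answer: $2 \sqrt{965} \approx 62.129$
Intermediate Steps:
$O{\left(V \right)} = -17 + V$
$\sqrt{O{\left(a{\left(2 \right)} \right)} + 3875} = \sqrt{\left(-17 + 2\right) + 3875} = \sqrt{-15 + 3875} = \sqrt{3860} = 2 \sqrt{965}$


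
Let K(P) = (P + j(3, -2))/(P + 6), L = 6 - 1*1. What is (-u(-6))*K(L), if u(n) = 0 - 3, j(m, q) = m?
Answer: 24/11 ≈ 2.1818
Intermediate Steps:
u(n) = -3
L = 5 (L = 6 - 1 = 5)
K(P) = (3 + P)/(6 + P) (K(P) = (P + 3)/(P + 6) = (3 + P)/(6 + P))
(-u(-6))*K(L) = (-1*(-3))*((3 + 5)/(6 + 5)) = 3*(8/11) = 24/11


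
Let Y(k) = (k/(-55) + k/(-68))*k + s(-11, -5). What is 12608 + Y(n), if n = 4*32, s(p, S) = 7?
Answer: 11291217/935 ≈ 12076.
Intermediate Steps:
n = 128
Y(k) = 7 - 123*k²/3740 (Y(k) = (k/(-55) + k/(-68))*k + 7 = (k*(-1/55) + k*(-1/68))*k + 7 = (-k/55 - k/68)*k + 7 = (-123*k/3740)*k + 7 = -123*k²/3740 + 7 = 7 - 123*k²/3740)
12608 + Y(n) = 12608 + (7 - 123/3740*128²) = 12608 + (7 - 123/3740*16384) = 12608 + (7 - 503808/935) = 12608 - 497263/935 = 11291217/935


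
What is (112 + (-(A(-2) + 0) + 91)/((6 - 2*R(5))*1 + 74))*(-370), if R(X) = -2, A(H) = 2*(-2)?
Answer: -1758055/42 ≈ -41858.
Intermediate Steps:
A(H) = -4
(112 + (-(A(-2) + 0) + 91)/((6 - 2*R(5))*1 + 74))*(-370) = (112 + (-(-4 + 0) + 91)/((6 - 2*(-2))*1 + 74))*(-370) = (112 + (-1*(-4) + 91)/((6 + 4)*1 + 74))*(-370) = (112 + (4 + 91)/(10*1 + 74))*(-370) = (112 + 95/(10 + 74))*(-370) = (112 + 95/84)*(-370) = (9503/84)*(-370) = -1758055/42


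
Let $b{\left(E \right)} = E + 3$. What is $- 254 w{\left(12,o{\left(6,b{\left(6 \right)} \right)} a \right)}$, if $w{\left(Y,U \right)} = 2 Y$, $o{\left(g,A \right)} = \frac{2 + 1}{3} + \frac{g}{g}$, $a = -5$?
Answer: $-6096$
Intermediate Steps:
$b{\left(E \right)} = 3 + E$
$o{\left(g,A \right)} = 2$ ($o{\left(g,A \right)} = 3 \cdot \frac{1}{3} + 1 = 1 + 1 = 2$)
$- 254 w{\left(12,o{\left(6,b{\left(6 \right)} \right)} a \right)} = - 254 \cdot 2 \cdot 12 = \left(-254\right) 24 = -6096$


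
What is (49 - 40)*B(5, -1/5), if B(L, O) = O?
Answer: -9/5 ≈ -1.8000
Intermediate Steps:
(49 - 40)*B(5, -1/5) = (49 - 40)*(-1/5) = 9*(-1*⅕) = 9*(-⅕) = -9/5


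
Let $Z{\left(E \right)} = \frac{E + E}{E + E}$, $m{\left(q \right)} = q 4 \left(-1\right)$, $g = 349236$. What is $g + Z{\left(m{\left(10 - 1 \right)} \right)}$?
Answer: $349237$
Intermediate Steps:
$m{\left(q \right)} = - 4 q$ ($m{\left(q \right)} = 4 q \left(-1\right) = - 4 q$)
$Z{\left(E \right)} = 1$ ($Z{\left(E \right)} = \frac{2 E}{2 E} = 2 E \frac{1}{2 E} = 1$)
$g + Z{\left(m{\left(10 - 1 \right)} \right)} = 349236 + 1 = 349237$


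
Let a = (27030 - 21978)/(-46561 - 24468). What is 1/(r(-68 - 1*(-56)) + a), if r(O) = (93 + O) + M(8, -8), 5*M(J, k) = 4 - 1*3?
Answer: 355145/28812514 ≈ 0.012326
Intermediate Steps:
M(J, k) = ⅕ (M(J, k) = (4 - 1*3)/5 = (4 - 3)/5 = (⅕)*1 = ⅕)
r(O) = 466/5 + O (r(O) = (93 + O) + ⅕ = 466/5 + O)
a = -5052/71029 (a = 5052/(-71029) = 5052*(-1/71029) = -5052/71029 ≈ -0.071126)
1/(r(-68 - 1*(-56)) + a) = 1/((466/5 + (-68 - 1*(-56))) - 5052/71029) = 1/((466/5 + (-68 + 56)) - 5052/71029) = 1/((466/5 - 12) - 5052/71029) = 1/(406/5 - 5052/71029) = 1/(28812514/355145) = 355145/28812514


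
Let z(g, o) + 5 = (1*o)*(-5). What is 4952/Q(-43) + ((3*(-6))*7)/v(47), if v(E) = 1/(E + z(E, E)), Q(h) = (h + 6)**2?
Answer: 33296294/1369 ≈ 24322.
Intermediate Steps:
z(g, o) = -5 - 5*o (z(g, o) = -5 + (1*o)*(-5) = -5 + o*(-5) = -5 - 5*o)
Q(h) = (6 + h)**2
v(E) = 1/(-5 - 4*E) (v(E) = 1/(E + (-5 - 5*E)) = 1/(-5 - 4*E))
4952/Q(-43) + ((3*(-6))*7)/v(47) = 4952/((6 - 43)**2) + ((3*(-6))*7)/((-1/(5 + 4*47))) = 4952/((-37)**2) + (-18*7)/((-1/(5 + 188))) = 4952/1369 - 126/((-1/193)) = 4952*(1/1369) - 126/((-1*1/193)) = 4952/1369 - 126/(-1/193) = 4952/1369 - 126*(-193) = 4952/1369 + 24318 = 33296294/1369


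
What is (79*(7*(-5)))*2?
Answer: -5530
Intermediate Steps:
(79*(7*(-5)))*2 = (79*(-35))*2 = -2765*2 = -5530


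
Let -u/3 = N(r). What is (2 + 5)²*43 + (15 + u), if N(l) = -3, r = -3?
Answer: 2131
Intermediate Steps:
u = 9 (u = -3*(-3) = 9)
(2 + 5)²*43 + (15 + u) = (2 + 5)²*43 + (15 + 9) = 7²*43 + 24 = 49*43 + 24 = 2107 + 24 = 2131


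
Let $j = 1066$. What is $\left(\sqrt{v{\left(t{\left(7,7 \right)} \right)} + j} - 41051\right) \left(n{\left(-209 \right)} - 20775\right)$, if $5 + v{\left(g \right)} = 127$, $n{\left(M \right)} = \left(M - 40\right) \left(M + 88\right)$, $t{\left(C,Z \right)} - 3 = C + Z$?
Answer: $-383991054 + 56124 \sqrt{33} \approx -3.8367 \cdot 10^{8}$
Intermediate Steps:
$t{\left(C,Z \right)} = 3 + C + Z$ ($t{\left(C,Z \right)} = 3 + \left(C + Z\right) = 3 + C + Z$)
$n{\left(M \right)} = \left(-40 + M\right) \left(88 + M\right)$
$v{\left(g \right)} = 122$ ($v{\left(g \right)} = -5 + 127 = 122$)
$\left(\sqrt{v{\left(t{\left(7,7 \right)} \right)} + j} - 41051\right) \left(n{\left(-209 \right)} - 20775\right) = \left(\sqrt{122 + 1066} - 41051\right) \left(\left(-3520 + \left(-209\right)^{2} + 48 \left(-209\right)\right) - 20775\right) = \left(\sqrt{1188} - 41051\right) \left(\left(-3520 + 43681 - 10032\right) - 20775\right) = \left(6 \sqrt{33} - 41051\right) \left(30129 - 20775\right) = \left(-41051 + 6 \sqrt{33}\right) 9354 = -383991054 + 56124 \sqrt{33}$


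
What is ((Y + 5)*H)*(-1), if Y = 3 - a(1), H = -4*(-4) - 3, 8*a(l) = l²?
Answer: -819/8 ≈ -102.38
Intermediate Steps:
a(l) = l²/8
H = 13 (H = 16 - 3 = 13)
Y = 23/8 (Y = 3 - 1²/8 = 3 - 1/8 = 3 - 1*⅛ = 3 - ⅛ = 23/8 ≈ 2.8750)
((Y + 5)*H)*(-1) = ((23/8 + 5)*13)*(-1) = ((63/8)*13)*(-1) = (819/8)*(-1) = -819/8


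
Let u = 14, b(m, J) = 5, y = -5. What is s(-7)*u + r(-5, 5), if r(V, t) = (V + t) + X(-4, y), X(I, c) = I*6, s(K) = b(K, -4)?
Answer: 46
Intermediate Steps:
s(K) = 5
X(I, c) = 6*I
r(V, t) = -24 + V + t (r(V, t) = (V + t) + 6*(-4) = (V + t) - 24 = -24 + V + t)
s(-7)*u + r(-5, 5) = 5*14 + (-24 - 5 + 5) = 70 - 24 = 46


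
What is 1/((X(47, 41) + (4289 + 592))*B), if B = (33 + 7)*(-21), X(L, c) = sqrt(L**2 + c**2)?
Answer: -1627/6669675880 + sqrt(3890)/20009027640 ≈ -2.4082e-7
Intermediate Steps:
B = -840 (B = 40*(-21) = -840)
1/((X(47, 41) + (4289 + 592))*B) = 1/((sqrt(47**2 + 41**2) + (4289 + 592))*(-840)) = -1/840/(sqrt(2209 + 1681) + 4881) = -1/840/(sqrt(3890) + 4881) = -1/840/(4881 + sqrt(3890)) = -1/(840*(4881 + sqrt(3890)))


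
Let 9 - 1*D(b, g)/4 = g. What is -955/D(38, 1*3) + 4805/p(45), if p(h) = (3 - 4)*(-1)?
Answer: 114365/24 ≈ 4765.2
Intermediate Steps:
D(b, g) = 36 - 4*g
p(h) = 1 (p(h) = -1*(-1) = 1)
-955/D(38, 1*3) + 4805/p(45) = -955/(36 - 4*3) + 4805/1 = -955/(36 - 4*3) + 4805*1 = -955/(36 - 12) + 4805 = -955/24 + 4805 = 114365/24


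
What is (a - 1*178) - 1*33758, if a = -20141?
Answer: -54077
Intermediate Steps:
(a - 1*178) - 1*33758 = (-20141 - 1*178) - 1*33758 = (-20141 - 178) - 33758 = -20319 - 33758 = -54077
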